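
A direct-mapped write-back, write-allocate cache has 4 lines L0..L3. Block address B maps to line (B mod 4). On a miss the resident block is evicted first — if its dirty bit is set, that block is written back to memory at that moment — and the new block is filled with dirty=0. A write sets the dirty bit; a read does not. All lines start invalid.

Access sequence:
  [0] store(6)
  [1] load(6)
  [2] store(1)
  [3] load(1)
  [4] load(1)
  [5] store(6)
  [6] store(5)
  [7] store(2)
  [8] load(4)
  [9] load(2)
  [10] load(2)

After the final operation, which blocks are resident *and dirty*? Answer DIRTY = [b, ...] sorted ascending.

DIRTY = [2, 5]

  0 | W B6 → L2 miss [D]
  1 | R B6 → L2 hit [D]
  2 | W B1 → L1 miss [D]
  3 | R B1 → L1 hit [D]
  4 | R B1 → L1 hit [D]
  5 | W B6 → L2 hit [D]
  6 | W B5 → L1 miss wb→B1 [D]
  7 | W B2 → L2 miss wb→B6 [D]
  8 | R B4 → L0 miss [-]
  9 | R B2 → L2 hit [D]
  10 | R B2 → L2 hit [D]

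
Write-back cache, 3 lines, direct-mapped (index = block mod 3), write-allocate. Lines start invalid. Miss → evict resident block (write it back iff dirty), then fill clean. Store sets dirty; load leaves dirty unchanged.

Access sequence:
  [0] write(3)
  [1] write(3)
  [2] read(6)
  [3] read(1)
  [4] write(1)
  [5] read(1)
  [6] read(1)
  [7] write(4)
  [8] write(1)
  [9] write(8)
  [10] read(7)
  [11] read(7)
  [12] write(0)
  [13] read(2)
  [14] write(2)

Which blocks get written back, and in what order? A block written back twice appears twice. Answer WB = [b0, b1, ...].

0: W B3 → L0 miss [D]
1: W B3 → L0 hit [D]
2: R B6 → L0 miss wb→B3 [-]
3: R B1 → L1 miss [-]
4: W B1 → L1 hit [D]
5: R B1 → L1 hit [D]
6: R B1 → L1 hit [D]
7: W B4 → L1 miss wb→B1 [D]
8: W B1 → L1 miss wb→B4 [D]
9: W B8 → L2 miss [D]
10: R B7 → L1 miss wb→B1 [-]
11: R B7 → L1 hit [-]
12: W B0 → L0 miss [D]
13: R B2 → L2 miss wb→B8 [-]
14: W B2 → L2 hit [D]

WB = [3, 1, 4, 1, 8]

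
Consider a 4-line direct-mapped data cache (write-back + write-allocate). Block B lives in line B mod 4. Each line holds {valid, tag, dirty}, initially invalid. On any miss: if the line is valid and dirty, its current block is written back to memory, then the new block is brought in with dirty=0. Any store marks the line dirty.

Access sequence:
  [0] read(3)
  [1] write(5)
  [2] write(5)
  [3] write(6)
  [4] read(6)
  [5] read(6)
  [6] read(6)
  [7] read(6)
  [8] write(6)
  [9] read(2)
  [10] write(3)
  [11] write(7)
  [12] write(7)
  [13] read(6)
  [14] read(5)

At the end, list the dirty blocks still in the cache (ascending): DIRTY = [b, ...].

DIRTY = [5, 7]

  0 | R B3 → L3 miss [-]
  1 | W B5 → L1 miss [D]
  2 | W B5 → L1 hit [D]
  3 | W B6 → L2 miss [D]
  4 | R B6 → L2 hit [D]
  5 | R B6 → L2 hit [D]
  6 | R B6 → L2 hit [D]
  7 | R B6 → L2 hit [D]
  8 | W B6 → L2 hit [D]
  9 | R B2 → L2 miss wb→B6 [-]
  10 | W B3 → L3 hit [D]
  11 | W B7 → L3 miss wb→B3 [D]
  12 | W B7 → L3 hit [D]
  13 | R B6 → L2 miss [-]
  14 | R B5 → L1 hit [D]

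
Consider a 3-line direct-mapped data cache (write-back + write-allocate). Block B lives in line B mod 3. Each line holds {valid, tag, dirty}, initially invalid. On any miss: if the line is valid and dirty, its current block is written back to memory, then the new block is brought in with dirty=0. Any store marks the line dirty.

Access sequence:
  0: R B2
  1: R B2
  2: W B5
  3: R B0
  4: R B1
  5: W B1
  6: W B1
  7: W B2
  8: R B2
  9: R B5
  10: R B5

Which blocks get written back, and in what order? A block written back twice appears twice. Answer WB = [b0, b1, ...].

WB = [5, 2]

0: R B2 → L2 miss [-]
1: R B2 → L2 hit [-]
2: W B5 → L2 miss [D]
3: R B0 → L0 miss [-]
4: R B1 → L1 miss [-]
5: W B1 → L1 hit [D]
6: W B1 → L1 hit [D]
7: W B2 → L2 miss wb→B5 [D]
8: R B2 → L2 hit [D]
9: R B5 → L2 miss wb→B2 [-]
10: R B5 → L2 hit [-]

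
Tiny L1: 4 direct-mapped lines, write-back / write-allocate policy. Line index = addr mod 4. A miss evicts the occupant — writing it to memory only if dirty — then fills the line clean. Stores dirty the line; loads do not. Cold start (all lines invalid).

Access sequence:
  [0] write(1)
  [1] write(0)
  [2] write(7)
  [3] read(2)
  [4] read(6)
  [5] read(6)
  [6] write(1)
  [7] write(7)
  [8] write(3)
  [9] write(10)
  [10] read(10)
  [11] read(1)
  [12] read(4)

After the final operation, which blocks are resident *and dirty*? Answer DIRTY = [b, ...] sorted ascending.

  0 | W B1 → L1 miss [D]
  1 | W B0 → L0 miss [D]
  2 | W B7 → L3 miss [D]
  3 | R B2 → L2 miss [-]
  4 | R B6 → L2 miss [-]
  5 | R B6 → L2 hit [-]
  6 | W B1 → L1 hit [D]
  7 | W B7 → L3 hit [D]
  8 | W B3 → L3 miss wb→B7 [D]
  9 | W B10 → L2 miss [D]
  10 | R B10 → L2 hit [D]
  11 | R B1 → L1 hit [D]
  12 | R B4 → L0 miss wb→B0 [-]

DIRTY = [1, 3, 10]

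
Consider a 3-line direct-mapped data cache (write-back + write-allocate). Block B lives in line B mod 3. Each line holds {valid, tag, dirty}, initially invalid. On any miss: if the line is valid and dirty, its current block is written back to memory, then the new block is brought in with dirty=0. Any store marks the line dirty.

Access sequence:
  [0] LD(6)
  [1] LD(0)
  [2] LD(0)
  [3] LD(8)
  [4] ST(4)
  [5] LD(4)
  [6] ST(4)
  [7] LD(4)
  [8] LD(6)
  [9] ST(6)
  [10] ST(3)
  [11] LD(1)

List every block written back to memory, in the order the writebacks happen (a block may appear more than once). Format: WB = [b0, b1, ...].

WB = [6, 4]

0: R B6 → L0 miss [-]
1: R B0 → L0 miss [-]
2: R B0 → L0 hit [-]
3: R B8 → L2 miss [-]
4: W B4 → L1 miss [D]
5: R B4 → L1 hit [D]
6: W B4 → L1 hit [D]
7: R B4 → L1 hit [D]
8: R B6 → L0 miss [-]
9: W B6 → L0 hit [D]
10: W B3 → L0 miss wb→B6 [D]
11: R B1 → L1 miss wb→B4 [-]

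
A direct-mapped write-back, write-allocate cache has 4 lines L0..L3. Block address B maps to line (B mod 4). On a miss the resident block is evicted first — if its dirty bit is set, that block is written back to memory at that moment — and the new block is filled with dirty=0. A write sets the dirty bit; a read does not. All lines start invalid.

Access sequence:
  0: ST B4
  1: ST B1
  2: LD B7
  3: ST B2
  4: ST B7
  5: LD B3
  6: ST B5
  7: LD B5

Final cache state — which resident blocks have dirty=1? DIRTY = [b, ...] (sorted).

DIRTY = [2, 4, 5]

0: W B4 -> L0 miss  d=D]
1: W B1 -> L1 miss  d=D]
2: R B7 -> L3 miss  d=-]
3: W B2 -> L2 miss  d=D]
4: W B7 -> L3 hit  d=D]
5: R B3 -> L3 miss wb->B7  d=-]
6: W B5 -> L1 miss wb->B1  d=D]
7: R B5 -> L1 hit  d=D]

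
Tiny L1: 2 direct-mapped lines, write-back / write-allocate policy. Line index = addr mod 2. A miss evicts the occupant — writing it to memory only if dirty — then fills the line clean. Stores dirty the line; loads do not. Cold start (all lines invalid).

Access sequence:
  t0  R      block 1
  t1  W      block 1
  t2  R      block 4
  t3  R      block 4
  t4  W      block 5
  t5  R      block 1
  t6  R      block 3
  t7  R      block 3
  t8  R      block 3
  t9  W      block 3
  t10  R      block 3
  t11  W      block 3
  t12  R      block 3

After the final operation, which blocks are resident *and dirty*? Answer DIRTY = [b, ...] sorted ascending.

  0 | R B1 → L1 miss [-]
  1 | W B1 → L1 hit [D]
  2 | R B4 → L0 miss [-]
  3 | R B4 → L0 hit [-]
  4 | W B5 → L1 miss wb→B1 [D]
  5 | R B1 → L1 miss wb→B5 [-]
  6 | R B3 → L1 miss [-]
  7 | R B3 → L1 hit [-]
  8 | R B3 → L1 hit [-]
  9 | W B3 → L1 hit [D]
  10 | R B3 → L1 hit [D]
  11 | W B3 → L1 hit [D]
  12 | R B3 → L1 hit [D]

DIRTY = [3]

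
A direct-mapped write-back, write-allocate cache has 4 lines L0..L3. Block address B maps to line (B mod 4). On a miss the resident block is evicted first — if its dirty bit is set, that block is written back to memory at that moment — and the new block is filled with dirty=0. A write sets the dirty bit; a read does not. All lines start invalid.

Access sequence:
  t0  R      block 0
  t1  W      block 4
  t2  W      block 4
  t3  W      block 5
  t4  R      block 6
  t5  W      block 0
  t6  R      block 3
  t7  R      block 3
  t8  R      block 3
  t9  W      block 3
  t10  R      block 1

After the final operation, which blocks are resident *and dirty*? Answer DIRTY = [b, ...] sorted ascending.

0: R B0 -> L0 miss  d=-]
1: W B4 -> L0 miss  d=D]
2: W B4 -> L0 hit  d=D]
3: W B5 -> L1 miss  d=D]
4: R B6 -> L2 miss  d=-]
5: W B0 -> L0 miss wb->B4  d=D]
6: R B3 -> L3 miss  d=-]
7: R B3 -> L3 hit  d=-]
8: R B3 -> L3 hit  d=-]
9: W B3 -> L3 hit  d=D]
10: R B1 -> L1 miss wb->B5  d=-]

DIRTY = [0, 3]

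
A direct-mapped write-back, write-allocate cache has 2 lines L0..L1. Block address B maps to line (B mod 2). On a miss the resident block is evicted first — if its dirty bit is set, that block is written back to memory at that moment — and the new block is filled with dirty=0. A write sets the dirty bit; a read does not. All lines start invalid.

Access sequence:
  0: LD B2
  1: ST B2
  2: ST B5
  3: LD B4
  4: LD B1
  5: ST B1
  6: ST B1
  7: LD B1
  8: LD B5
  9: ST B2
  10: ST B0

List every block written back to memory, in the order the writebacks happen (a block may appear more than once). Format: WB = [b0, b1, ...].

WB = [2, 5, 1, 2]

  0 | R B2 → L0 miss [-]
  1 | W B2 → L0 hit [D]
  2 | W B5 → L1 miss [D]
  3 | R B4 → L0 miss wb→B2 [-]
  4 | R B1 → L1 miss wb→B5 [-]
  5 | W B1 → L1 hit [D]
  6 | W B1 → L1 hit [D]
  7 | R B1 → L1 hit [D]
  8 | R B5 → L1 miss wb→B1 [-]
  9 | W B2 → L0 miss [D]
  10 | W B0 → L0 miss wb→B2 [D]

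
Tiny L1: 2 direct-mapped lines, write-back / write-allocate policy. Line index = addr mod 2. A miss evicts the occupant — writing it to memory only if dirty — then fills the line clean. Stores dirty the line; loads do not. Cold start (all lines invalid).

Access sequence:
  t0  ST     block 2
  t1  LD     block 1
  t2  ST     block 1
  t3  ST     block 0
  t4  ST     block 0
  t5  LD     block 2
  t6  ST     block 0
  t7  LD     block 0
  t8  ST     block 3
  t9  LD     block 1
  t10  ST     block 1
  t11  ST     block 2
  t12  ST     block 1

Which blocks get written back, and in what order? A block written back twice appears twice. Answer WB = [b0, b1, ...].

WB = [2, 0, 1, 3, 0]

0: W B2 -> L0 miss  d=D]
1: R B1 -> L1 miss  d=-]
2: W B1 -> L1 hit  d=D]
3: W B0 -> L0 miss wb->B2  d=D]
4: W B0 -> L0 hit  d=D]
5: R B2 -> L0 miss wb->B0  d=-]
6: W B0 -> L0 miss  d=D]
7: R B0 -> L0 hit  d=D]
8: W B3 -> L1 miss wb->B1  d=D]
9: R B1 -> L1 miss wb->B3  d=-]
10: W B1 -> L1 hit  d=D]
11: W B2 -> L0 miss wb->B0  d=D]
12: W B1 -> L1 hit  d=D]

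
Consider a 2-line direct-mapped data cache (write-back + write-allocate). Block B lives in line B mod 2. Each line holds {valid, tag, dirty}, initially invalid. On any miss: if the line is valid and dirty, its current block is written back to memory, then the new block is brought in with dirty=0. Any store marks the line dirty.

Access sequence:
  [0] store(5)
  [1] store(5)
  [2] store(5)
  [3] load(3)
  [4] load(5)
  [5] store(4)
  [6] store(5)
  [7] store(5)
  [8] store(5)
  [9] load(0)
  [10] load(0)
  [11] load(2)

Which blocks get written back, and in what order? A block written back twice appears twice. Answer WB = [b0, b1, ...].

WB = [5, 4]

  0 | W B5 → L1 miss [D]
  1 | W B5 → L1 hit [D]
  2 | W B5 → L1 hit [D]
  3 | R B3 → L1 miss wb→B5 [-]
  4 | R B5 → L1 miss [-]
  5 | W B4 → L0 miss [D]
  6 | W B5 → L1 hit [D]
  7 | W B5 → L1 hit [D]
  8 | W B5 → L1 hit [D]
  9 | R B0 → L0 miss wb→B4 [-]
  10 | R B0 → L0 hit [-]
  11 | R B2 → L0 miss [-]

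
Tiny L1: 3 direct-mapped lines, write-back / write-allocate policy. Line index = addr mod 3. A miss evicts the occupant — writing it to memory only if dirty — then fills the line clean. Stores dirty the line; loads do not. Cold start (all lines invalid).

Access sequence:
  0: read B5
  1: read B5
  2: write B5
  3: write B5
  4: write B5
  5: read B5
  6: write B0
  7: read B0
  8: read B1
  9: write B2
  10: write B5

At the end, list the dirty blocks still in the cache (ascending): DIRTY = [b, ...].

0: R B5 → L2 miss [-]
1: R B5 → L2 hit [-]
2: W B5 → L2 hit [D]
3: W B5 → L2 hit [D]
4: W B5 → L2 hit [D]
5: R B5 → L2 hit [D]
6: W B0 → L0 miss [D]
7: R B0 → L0 hit [D]
8: R B1 → L1 miss [-]
9: W B2 → L2 miss wb→B5 [D]
10: W B5 → L2 miss wb→B2 [D]

DIRTY = [0, 5]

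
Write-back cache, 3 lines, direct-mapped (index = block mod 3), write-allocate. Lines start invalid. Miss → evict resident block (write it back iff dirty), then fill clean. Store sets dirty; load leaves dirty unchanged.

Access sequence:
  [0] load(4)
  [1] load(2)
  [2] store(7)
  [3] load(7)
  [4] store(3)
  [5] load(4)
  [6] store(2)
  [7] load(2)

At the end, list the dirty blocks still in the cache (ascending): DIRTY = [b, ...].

0: R B4 -> L1 miss  d=-]
1: R B2 -> L2 miss  d=-]
2: W B7 -> L1 miss  d=D]
3: R B7 -> L1 hit  d=D]
4: W B3 -> L0 miss  d=D]
5: R B4 -> L1 miss wb->B7  d=-]
6: W B2 -> L2 hit  d=D]
7: R B2 -> L2 hit  d=D]

DIRTY = [2, 3]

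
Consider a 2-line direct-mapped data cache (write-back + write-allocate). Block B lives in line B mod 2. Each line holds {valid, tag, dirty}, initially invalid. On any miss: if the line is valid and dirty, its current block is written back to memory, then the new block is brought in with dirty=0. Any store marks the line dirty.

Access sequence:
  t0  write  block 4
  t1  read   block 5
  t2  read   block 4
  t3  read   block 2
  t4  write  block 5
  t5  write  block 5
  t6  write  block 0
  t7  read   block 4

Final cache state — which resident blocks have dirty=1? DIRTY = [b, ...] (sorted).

  0 | W B4 → L0 miss [D]
  1 | R B5 → L1 miss [-]
  2 | R B4 → L0 hit [D]
  3 | R B2 → L0 miss wb→B4 [-]
  4 | W B5 → L1 hit [D]
  5 | W B5 → L1 hit [D]
  6 | W B0 → L0 miss [D]
  7 | R B4 → L0 miss wb→B0 [-]

DIRTY = [5]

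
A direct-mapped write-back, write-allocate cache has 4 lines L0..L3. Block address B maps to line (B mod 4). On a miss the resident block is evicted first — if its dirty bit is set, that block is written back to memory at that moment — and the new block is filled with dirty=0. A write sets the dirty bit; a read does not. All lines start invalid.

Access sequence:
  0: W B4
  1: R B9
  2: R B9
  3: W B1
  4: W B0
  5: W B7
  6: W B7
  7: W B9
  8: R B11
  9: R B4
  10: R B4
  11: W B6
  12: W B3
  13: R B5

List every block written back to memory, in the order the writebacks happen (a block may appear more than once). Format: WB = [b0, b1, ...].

WB = [4, 1, 7, 0, 9]

0: W B4 -> L0 miss  d=D]
1: R B9 -> L1 miss  d=-]
2: R B9 -> L1 hit  d=-]
3: W B1 -> L1 miss  d=D]
4: W B0 -> L0 miss wb->B4  d=D]
5: W B7 -> L3 miss  d=D]
6: W B7 -> L3 hit  d=D]
7: W B9 -> L1 miss wb->B1  d=D]
8: R B11 -> L3 miss wb->B7  d=-]
9: R B4 -> L0 miss wb->B0  d=-]
10: R B4 -> L0 hit  d=-]
11: W B6 -> L2 miss  d=D]
12: W B3 -> L3 miss  d=D]
13: R B5 -> L1 miss wb->B9  d=-]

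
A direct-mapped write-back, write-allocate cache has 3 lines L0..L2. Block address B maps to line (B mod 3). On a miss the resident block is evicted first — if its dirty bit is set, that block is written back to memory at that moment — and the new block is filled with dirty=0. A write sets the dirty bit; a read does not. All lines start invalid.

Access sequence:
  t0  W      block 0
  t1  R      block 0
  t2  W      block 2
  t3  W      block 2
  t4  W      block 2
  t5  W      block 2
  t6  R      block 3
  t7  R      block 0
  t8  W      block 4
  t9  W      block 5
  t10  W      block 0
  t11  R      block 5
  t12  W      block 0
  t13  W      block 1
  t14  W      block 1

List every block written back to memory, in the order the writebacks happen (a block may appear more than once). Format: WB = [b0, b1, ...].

0: W B0 → L0 miss [D]
1: R B0 → L0 hit [D]
2: W B2 → L2 miss [D]
3: W B2 → L2 hit [D]
4: W B2 → L2 hit [D]
5: W B2 → L2 hit [D]
6: R B3 → L0 miss wb→B0 [-]
7: R B0 → L0 miss [-]
8: W B4 → L1 miss [D]
9: W B5 → L2 miss wb→B2 [D]
10: W B0 → L0 hit [D]
11: R B5 → L2 hit [D]
12: W B0 → L0 hit [D]
13: W B1 → L1 miss wb→B4 [D]
14: W B1 → L1 hit [D]

WB = [0, 2, 4]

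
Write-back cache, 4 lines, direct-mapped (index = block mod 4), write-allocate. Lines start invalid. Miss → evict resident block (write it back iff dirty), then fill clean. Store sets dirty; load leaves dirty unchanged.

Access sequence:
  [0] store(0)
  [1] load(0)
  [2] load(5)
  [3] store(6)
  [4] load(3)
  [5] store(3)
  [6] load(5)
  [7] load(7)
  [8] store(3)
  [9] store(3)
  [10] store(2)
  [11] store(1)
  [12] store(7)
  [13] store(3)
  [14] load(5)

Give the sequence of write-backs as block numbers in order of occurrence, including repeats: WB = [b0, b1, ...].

WB = [3, 6, 3, 7, 1]

0: W B0 → L0 miss [D]
1: R B0 → L0 hit [D]
2: R B5 → L1 miss [-]
3: W B6 → L2 miss [D]
4: R B3 → L3 miss [-]
5: W B3 → L3 hit [D]
6: R B5 → L1 hit [-]
7: R B7 → L3 miss wb→B3 [-]
8: W B3 → L3 miss [D]
9: W B3 → L3 hit [D]
10: W B2 → L2 miss wb→B6 [D]
11: W B1 → L1 miss [D]
12: W B7 → L3 miss wb→B3 [D]
13: W B3 → L3 miss wb→B7 [D]
14: R B5 → L1 miss wb→B1 [-]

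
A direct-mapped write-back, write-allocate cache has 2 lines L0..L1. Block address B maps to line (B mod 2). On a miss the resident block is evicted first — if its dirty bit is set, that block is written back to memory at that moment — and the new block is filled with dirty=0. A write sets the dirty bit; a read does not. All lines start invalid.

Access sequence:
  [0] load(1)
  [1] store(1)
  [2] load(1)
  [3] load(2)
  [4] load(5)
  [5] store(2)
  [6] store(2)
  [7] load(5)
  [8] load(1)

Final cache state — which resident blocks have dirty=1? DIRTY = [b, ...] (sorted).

  0 | R B1 → L1 miss [-]
  1 | W B1 → L1 hit [D]
  2 | R B1 → L1 hit [D]
  3 | R B2 → L0 miss [-]
  4 | R B5 → L1 miss wb→B1 [-]
  5 | W B2 → L0 hit [D]
  6 | W B2 → L0 hit [D]
  7 | R B5 → L1 hit [-]
  8 | R B1 → L1 miss [-]

DIRTY = [2]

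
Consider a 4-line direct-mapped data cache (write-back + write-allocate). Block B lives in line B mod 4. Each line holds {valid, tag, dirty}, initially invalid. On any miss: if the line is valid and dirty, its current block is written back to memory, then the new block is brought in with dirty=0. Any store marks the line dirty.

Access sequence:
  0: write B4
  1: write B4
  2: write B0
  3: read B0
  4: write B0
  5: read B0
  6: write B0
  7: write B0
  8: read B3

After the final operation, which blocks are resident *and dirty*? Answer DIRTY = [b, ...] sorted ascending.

DIRTY = [0]

  0 | W B4 → L0 miss [D]
  1 | W B4 → L0 hit [D]
  2 | W B0 → L0 miss wb→B4 [D]
  3 | R B0 → L0 hit [D]
  4 | W B0 → L0 hit [D]
  5 | R B0 → L0 hit [D]
  6 | W B0 → L0 hit [D]
  7 | W B0 → L0 hit [D]
  8 | R B3 → L3 miss [-]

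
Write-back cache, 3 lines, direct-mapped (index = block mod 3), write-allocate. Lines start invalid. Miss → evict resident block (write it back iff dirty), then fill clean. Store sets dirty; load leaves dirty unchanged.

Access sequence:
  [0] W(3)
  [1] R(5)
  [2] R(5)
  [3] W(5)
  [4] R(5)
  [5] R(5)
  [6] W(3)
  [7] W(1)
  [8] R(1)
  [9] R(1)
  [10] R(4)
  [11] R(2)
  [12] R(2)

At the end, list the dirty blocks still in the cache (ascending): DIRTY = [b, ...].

DIRTY = [3]

  0 | W B3 → L0 miss [D]
  1 | R B5 → L2 miss [-]
  2 | R B5 → L2 hit [-]
  3 | W B5 → L2 hit [D]
  4 | R B5 → L2 hit [D]
  5 | R B5 → L2 hit [D]
  6 | W B3 → L0 hit [D]
  7 | W B1 → L1 miss [D]
  8 | R B1 → L1 hit [D]
  9 | R B1 → L1 hit [D]
  10 | R B4 → L1 miss wb→B1 [-]
  11 | R B2 → L2 miss wb→B5 [-]
  12 | R B2 → L2 hit [-]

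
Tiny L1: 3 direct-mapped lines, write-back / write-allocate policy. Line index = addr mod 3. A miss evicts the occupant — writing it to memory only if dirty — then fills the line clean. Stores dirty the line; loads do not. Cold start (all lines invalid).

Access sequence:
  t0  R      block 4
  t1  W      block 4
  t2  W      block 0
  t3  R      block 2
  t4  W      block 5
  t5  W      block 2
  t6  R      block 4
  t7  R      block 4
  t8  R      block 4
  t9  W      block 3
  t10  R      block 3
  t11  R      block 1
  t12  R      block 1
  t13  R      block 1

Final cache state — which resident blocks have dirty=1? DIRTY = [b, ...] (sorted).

DIRTY = [2, 3]

  0 | R B4 → L1 miss [-]
  1 | W B4 → L1 hit [D]
  2 | W B0 → L0 miss [D]
  3 | R B2 → L2 miss [-]
  4 | W B5 → L2 miss [D]
  5 | W B2 → L2 miss wb→B5 [D]
  6 | R B4 → L1 hit [D]
  7 | R B4 → L1 hit [D]
  8 | R B4 → L1 hit [D]
  9 | W B3 → L0 miss wb→B0 [D]
  10 | R B3 → L0 hit [D]
  11 | R B1 → L1 miss wb→B4 [-]
  12 | R B1 → L1 hit [-]
  13 | R B1 → L1 hit [-]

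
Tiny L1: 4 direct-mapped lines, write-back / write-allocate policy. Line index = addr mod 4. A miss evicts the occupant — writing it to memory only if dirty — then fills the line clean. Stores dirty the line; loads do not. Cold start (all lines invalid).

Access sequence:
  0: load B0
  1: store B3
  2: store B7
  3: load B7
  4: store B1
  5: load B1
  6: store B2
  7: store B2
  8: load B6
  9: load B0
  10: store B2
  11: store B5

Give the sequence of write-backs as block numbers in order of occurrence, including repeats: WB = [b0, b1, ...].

0: R B0 → L0 miss [-]
1: W B3 → L3 miss [D]
2: W B7 → L3 miss wb→B3 [D]
3: R B7 → L3 hit [D]
4: W B1 → L1 miss [D]
5: R B1 → L1 hit [D]
6: W B2 → L2 miss [D]
7: W B2 → L2 hit [D]
8: R B6 → L2 miss wb→B2 [-]
9: R B0 → L0 hit [-]
10: W B2 → L2 miss [D]
11: W B5 → L1 miss wb→B1 [D]

WB = [3, 2, 1]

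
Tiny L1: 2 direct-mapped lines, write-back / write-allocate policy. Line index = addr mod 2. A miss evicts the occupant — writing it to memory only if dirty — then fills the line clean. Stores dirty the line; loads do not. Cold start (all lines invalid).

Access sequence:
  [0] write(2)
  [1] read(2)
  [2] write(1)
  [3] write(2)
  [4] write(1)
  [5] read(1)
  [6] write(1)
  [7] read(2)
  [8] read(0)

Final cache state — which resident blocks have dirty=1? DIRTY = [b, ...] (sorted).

  0 | W B2 → L0 miss [D]
  1 | R B2 → L0 hit [D]
  2 | W B1 → L1 miss [D]
  3 | W B2 → L0 hit [D]
  4 | W B1 → L1 hit [D]
  5 | R B1 → L1 hit [D]
  6 | W B1 → L1 hit [D]
  7 | R B2 → L0 hit [D]
  8 | R B0 → L0 miss wb→B2 [-]

DIRTY = [1]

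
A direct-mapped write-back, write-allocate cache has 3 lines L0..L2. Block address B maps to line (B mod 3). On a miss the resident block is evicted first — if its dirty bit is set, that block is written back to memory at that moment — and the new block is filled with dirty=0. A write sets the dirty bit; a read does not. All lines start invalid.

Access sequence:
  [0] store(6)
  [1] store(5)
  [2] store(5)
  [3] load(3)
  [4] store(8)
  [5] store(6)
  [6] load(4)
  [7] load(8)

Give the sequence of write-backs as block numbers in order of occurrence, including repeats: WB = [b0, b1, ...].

WB = [6, 5]

0: W B6 -> L0 miss  d=D]
1: W B5 -> L2 miss  d=D]
2: W B5 -> L2 hit  d=D]
3: R B3 -> L0 miss wb->B6  d=-]
4: W B8 -> L2 miss wb->B5  d=D]
5: W B6 -> L0 miss  d=D]
6: R B4 -> L1 miss  d=-]
7: R B8 -> L2 hit  d=D]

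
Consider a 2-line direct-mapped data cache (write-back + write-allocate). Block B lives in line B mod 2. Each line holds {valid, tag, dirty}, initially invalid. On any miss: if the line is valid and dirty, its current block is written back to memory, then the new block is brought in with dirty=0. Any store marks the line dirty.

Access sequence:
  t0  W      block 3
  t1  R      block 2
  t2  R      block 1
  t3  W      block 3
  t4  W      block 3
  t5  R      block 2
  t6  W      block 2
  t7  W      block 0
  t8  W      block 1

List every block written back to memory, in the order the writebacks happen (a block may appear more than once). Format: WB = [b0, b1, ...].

  0 | W B3 → L1 miss [D]
  1 | R B2 → L0 miss [-]
  2 | R B1 → L1 miss wb→B3 [-]
  3 | W B3 → L1 miss [D]
  4 | W B3 → L1 hit [D]
  5 | R B2 → L0 hit [-]
  6 | W B2 → L0 hit [D]
  7 | W B0 → L0 miss wb→B2 [D]
  8 | W B1 → L1 miss wb→B3 [D]

WB = [3, 2, 3]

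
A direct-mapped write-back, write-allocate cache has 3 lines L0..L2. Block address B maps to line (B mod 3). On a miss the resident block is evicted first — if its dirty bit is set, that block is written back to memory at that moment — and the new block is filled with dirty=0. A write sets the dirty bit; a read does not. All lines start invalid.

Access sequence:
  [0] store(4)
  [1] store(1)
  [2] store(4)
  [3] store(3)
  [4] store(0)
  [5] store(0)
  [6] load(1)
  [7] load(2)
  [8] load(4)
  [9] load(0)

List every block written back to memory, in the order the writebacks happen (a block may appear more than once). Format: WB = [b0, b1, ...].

WB = [4, 1, 3, 4]

0: W B4 -> L1 miss  d=D]
1: W B1 -> L1 miss wb->B4  d=D]
2: W B4 -> L1 miss wb->B1  d=D]
3: W B3 -> L0 miss  d=D]
4: W B0 -> L0 miss wb->B3  d=D]
5: W B0 -> L0 hit  d=D]
6: R B1 -> L1 miss wb->B4  d=-]
7: R B2 -> L2 miss  d=-]
8: R B4 -> L1 miss  d=-]
9: R B0 -> L0 hit  d=D]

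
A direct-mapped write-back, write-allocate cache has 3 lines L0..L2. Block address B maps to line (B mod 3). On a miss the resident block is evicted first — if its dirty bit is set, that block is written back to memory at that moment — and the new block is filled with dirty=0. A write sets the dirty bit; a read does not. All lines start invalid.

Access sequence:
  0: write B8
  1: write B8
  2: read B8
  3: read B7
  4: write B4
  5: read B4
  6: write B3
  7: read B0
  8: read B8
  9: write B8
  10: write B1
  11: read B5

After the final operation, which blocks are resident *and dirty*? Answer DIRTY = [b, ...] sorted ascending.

0: W B8 -> L2 miss  d=D]
1: W B8 -> L2 hit  d=D]
2: R B8 -> L2 hit  d=D]
3: R B7 -> L1 miss  d=-]
4: W B4 -> L1 miss  d=D]
5: R B4 -> L1 hit  d=D]
6: W B3 -> L0 miss  d=D]
7: R B0 -> L0 miss wb->B3  d=-]
8: R B8 -> L2 hit  d=D]
9: W B8 -> L2 hit  d=D]
10: W B1 -> L1 miss wb->B4  d=D]
11: R B5 -> L2 miss wb->B8  d=-]

DIRTY = [1]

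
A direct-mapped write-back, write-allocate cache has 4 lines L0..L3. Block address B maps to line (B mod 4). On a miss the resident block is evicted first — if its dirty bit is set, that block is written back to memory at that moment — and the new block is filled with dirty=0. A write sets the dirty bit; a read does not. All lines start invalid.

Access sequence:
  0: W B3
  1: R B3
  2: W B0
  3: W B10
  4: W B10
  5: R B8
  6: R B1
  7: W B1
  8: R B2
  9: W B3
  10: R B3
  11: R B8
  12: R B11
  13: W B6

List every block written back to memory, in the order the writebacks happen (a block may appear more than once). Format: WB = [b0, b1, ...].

WB = [0, 10, 3]

0: W B3 -> L3 miss  d=D]
1: R B3 -> L3 hit  d=D]
2: W B0 -> L0 miss  d=D]
3: W B10 -> L2 miss  d=D]
4: W B10 -> L2 hit  d=D]
5: R B8 -> L0 miss wb->B0  d=-]
6: R B1 -> L1 miss  d=-]
7: W B1 -> L1 hit  d=D]
8: R B2 -> L2 miss wb->B10  d=-]
9: W B3 -> L3 hit  d=D]
10: R B3 -> L3 hit  d=D]
11: R B8 -> L0 hit  d=-]
12: R B11 -> L3 miss wb->B3  d=-]
13: W B6 -> L2 miss  d=D]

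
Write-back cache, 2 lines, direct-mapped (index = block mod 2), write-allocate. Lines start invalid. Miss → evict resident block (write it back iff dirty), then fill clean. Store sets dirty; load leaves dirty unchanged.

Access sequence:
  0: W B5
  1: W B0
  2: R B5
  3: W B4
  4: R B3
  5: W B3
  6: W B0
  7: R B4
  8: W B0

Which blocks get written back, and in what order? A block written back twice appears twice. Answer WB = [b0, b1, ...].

WB = [0, 5, 4, 0]

0: W B5 → L1 miss [D]
1: W B0 → L0 miss [D]
2: R B5 → L1 hit [D]
3: W B4 → L0 miss wb→B0 [D]
4: R B3 → L1 miss wb→B5 [-]
5: W B3 → L1 hit [D]
6: W B0 → L0 miss wb→B4 [D]
7: R B4 → L0 miss wb→B0 [-]
8: W B0 → L0 miss [D]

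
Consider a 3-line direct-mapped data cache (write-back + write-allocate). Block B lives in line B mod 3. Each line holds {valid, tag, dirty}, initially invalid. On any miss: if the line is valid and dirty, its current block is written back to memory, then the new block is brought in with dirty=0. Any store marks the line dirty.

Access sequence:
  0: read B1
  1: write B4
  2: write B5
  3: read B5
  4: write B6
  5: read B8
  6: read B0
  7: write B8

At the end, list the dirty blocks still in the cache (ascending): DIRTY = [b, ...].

DIRTY = [4, 8]

  0 | R B1 → L1 miss [-]
  1 | W B4 → L1 miss [D]
  2 | W B5 → L2 miss [D]
  3 | R B5 → L2 hit [D]
  4 | W B6 → L0 miss [D]
  5 | R B8 → L2 miss wb→B5 [-]
  6 | R B0 → L0 miss wb→B6 [-]
  7 | W B8 → L2 hit [D]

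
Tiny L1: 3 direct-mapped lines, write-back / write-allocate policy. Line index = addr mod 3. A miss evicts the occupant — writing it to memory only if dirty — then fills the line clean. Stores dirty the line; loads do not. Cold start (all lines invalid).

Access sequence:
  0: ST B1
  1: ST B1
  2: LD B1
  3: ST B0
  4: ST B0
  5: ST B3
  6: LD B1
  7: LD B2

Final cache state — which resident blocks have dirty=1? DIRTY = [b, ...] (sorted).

DIRTY = [1, 3]

0: W B1 -> L1 miss  d=D]
1: W B1 -> L1 hit  d=D]
2: R B1 -> L1 hit  d=D]
3: W B0 -> L0 miss  d=D]
4: W B0 -> L0 hit  d=D]
5: W B3 -> L0 miss wb->B0  d=D]
6: R B1 -> L1 hit  d=D]
7: R B2 -> L2 miss  d=-]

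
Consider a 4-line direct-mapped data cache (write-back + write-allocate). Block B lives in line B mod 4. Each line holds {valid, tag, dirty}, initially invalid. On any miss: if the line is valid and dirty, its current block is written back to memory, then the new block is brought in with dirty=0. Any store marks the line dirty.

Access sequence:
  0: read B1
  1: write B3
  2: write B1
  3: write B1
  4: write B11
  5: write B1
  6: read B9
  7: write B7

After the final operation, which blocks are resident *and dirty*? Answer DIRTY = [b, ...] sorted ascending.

DIRTY = [7]

0: R B1 → L1 miss [-]
1: W B3 → L3 miss [D]
2: W B1 → L1 hit [D]
3: W B1 → L1 hit [D]
4: W B11 → L3 miss wb→B3 [D]
5: W B1 → L1 hit [D]
6: R B9 → L1 miss wb→B1 [-]
7: W B7 → L3 miss wb→B11 [D]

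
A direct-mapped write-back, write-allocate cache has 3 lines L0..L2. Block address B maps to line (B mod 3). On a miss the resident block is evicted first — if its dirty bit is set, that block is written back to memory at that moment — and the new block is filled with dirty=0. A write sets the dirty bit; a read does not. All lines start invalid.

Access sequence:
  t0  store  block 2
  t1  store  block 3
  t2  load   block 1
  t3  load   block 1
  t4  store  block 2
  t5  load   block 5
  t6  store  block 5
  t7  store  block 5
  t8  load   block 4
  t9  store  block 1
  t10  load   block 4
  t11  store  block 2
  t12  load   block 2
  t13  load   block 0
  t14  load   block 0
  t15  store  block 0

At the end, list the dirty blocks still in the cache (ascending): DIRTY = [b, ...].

  0 | W B2 → L2 miss [D]
  1 | W B3 → L0 miss [D]
  2 | R B1 → L1 miss [-]
  3 | R B1 → L1 hit [-]
  4 | W B2 → L2 hit [D]
  5 | R B5 → L2 miss wb→B2 [-]
  6 | W B5 → L2 hit [D]
  7 | W B5 → L2 hit [D]
  8 | R B4 → L1 miss [-]
  9 | W B1 → L1 miss [D]
  10 | R B4 → L1 miss wb→B1 [-]
  11 | W B2 → L2 miss wb→B5 [D]
  12 | R B2 → L2 hit [D]
  13 | R B0 → L0 miss wb→B3 [-]
  14 | R B0 → L0 hit [-]
  15 | W B0 → L0 hit [D]

DIRTY = [0, 2]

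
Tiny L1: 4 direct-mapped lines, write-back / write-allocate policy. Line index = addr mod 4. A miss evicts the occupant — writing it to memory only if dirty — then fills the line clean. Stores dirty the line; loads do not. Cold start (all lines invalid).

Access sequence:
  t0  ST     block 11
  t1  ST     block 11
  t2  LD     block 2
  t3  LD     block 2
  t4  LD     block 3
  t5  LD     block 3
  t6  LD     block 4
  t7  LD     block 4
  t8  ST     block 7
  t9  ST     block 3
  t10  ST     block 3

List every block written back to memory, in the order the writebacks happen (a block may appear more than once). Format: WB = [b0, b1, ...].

WB = [11, 7]

0: W B11 -> L3 miss  d=D]
1: W B11 -> L3 hit  d=D]
2: R B2 -> L2 miss  d=-]
3: R B2 -> L2 hit  d=-]
4: R B3 -> L3 miss wb->B11  d=-]
5: R B3 -> L3 hit  d=-]
6: R B4 -> L0 miss  d=-]
7: R B4 -> L0 hit  d=-]
8: W B7 -> L3 miss  d=D]
9: W B3 -> L3 miss wb->B7  d=D]
10: W B3 -> L3 hit  d=D]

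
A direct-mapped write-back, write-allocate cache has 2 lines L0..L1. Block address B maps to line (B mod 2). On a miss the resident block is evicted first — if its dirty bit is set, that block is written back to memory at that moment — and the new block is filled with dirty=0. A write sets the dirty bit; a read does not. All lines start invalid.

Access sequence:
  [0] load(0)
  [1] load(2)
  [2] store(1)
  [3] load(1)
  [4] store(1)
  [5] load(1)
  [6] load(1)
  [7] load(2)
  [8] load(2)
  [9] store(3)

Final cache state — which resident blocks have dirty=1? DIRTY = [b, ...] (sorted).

DIRTY = [3]

  0 | R B0 → L0 miss [-]
  1 | R B2 → L0 miss [-]
  2 | W B1 → L1 miss [D]
  3 | R B1 → L1 hit [D]
  4 | W B1 → L1 hit [D]
  5 | R B1 → L1 hit [D]
  6 | R B1 → L1 hit [D]
  7 | R B2 → L0 hit [-]
  8 | R B2 → L0 hit [-]
  9 | W B3 → L1 miss wb→B1 [D]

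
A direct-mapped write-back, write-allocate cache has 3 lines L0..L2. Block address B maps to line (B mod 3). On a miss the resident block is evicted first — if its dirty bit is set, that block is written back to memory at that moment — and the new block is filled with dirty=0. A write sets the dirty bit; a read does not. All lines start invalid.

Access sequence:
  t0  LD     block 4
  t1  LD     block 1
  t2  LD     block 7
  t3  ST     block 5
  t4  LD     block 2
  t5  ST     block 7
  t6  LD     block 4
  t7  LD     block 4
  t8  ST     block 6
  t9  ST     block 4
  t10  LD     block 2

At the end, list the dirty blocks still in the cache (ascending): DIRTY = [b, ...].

DIRTY = [4, 6]

0: R B4 -> L1 miss  d=-]
1: R B1 -> L1 miss  d=-]
2: R B7 -> L1 miss  d=-]
3: W B5 -> L2 miss  d=D]
4: R B2 -> L2 miss wb->B5  d=-]
5: W B7 -> L1 hit  d=D]
6: R B4 -> L1 miss wb->B7  d=-]
7: R B4 -> L1 hit  d=-]
8: W B6 -> L0 miss  d=D]
9: W B4 -> L1 hit  d=D]
10: R B2 -> L2 hit  d=-]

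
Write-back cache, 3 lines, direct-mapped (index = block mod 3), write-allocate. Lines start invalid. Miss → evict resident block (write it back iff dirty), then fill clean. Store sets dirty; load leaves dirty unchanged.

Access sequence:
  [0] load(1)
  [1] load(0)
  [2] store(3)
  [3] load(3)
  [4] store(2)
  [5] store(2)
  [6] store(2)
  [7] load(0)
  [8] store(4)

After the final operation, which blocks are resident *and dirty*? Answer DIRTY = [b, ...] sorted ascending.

0: R B1 → L1 miss [-]
1: R B0 → L0 miss [-]
2: W B3 → L0 miss [D]
3: R B3 → L0 hit [D]
4: W B2 → L2 miss [D]
5: W B2 → L2 hit [D]
6: W B2 → L2 hit [D]
7: R B0 → L0 miss wb→B3 [-]
8: W B4 → L1 miss [D]

DIRTY = [2, 4]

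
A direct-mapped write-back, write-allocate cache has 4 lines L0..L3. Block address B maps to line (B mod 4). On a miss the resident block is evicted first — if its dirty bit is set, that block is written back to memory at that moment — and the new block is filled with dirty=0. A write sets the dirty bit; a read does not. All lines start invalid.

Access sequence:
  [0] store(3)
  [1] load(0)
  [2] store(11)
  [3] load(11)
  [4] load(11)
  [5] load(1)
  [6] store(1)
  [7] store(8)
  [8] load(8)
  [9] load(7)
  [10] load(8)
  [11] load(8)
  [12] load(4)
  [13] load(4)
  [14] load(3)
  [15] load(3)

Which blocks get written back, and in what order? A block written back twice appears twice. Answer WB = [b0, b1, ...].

0: W B3 → L3 miss [D]
1: R B0 → L0 miss [-]
2: W B11 → L3 miss wb→B3 [D]
3: R B11 → L3 hit [D]
4: R B11 → L3 hit [D]
5: R B1 → L1 miss [-]
6: W B1 → L1 hit [D]
7: W B8 → L0 miss [D]
8: R B8 → L0 hit [D]
9: R B7 → L3 miss wb→B11 [-]
10: R B8 → L0 hit [D]
11: R B8 → L0 hit [D]
12: R B4 → L0 miss wb→B8 [-]
13: R B4 → L0 hit [-]
14: R B3 → L3 miss [-]
15: R B3 → L3 hit [-]

WB = [3, 11, 8]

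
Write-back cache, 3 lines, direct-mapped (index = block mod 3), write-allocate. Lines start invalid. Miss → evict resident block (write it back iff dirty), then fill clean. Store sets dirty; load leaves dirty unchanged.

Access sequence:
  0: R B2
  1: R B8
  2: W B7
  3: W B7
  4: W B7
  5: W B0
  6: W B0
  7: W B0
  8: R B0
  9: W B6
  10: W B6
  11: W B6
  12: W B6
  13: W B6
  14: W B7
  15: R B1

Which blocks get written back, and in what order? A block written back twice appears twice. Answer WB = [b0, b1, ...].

0: R B2 → L2 miss [-]
1: R B8 → L2 miss [-]
2: W B7 → L1 miss [D]
3: W B7 → L1 hit [D]
4: W B7 → L1 hit [D]
5: W B0 → L0 miss [D]
6: W B0 → L0 hit [D]
7: W B0 → L0 hit [D]
8: R B0 → L0 hit [D]
9: W B6 → L0 miss wb→B0 [D]
10: W B6 → L0 hit [D]
11: W B6 → L0 hit [D]
12: W B6 → L0 hit [D]
13: W B6 → L0 hit [D]
14: W B7 → L1 hit [D]
15: R B1 → L1 miss wb→B7 [-]

WB = [0, 7]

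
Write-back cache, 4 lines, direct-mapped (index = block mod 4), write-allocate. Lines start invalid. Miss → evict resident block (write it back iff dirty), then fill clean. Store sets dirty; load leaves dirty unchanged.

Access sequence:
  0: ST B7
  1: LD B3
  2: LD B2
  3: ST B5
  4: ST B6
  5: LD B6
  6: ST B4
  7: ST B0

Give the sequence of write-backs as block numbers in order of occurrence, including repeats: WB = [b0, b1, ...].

WB = [7, 4]

0: W B7 -> L3 miss  d=D]
1: R B3 -> L3 miss wb->B7  d=-]
2: R B2 -> L2 miss  d=-]
3: W B5 -> L1 miss  d=D]
4: W B6 -> L2 miss  d=D]
5: R B6 -> L2 hit  d=D]
6: W B4 -> L0 miss  d=D]
7: W B0 -> L0 miss wb->B4  d=D]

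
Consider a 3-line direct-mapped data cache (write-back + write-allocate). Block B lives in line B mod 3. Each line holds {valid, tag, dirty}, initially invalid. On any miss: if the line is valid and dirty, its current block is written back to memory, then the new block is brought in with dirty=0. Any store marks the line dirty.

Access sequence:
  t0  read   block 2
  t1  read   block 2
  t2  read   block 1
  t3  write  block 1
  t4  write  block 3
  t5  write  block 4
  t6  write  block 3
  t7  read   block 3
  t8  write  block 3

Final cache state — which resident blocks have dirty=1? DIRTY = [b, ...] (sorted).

0: R B2 -> L2 miss  d=-]
1: R B2 -> L2 hit  d=-]
2: R B1 -> L1 miss  d=-]
3: W B1 -> L1 hit  d=D]
4: W B3 -> L0 miss  d=D]
5: W B4 -> L1 miss wb->B1  d=D]
6: W B3 -> L0 hit  d=D]
7: R B3 -> L0 hit  d=D]
8: W B3 -> L0 hit  d=D]

DIRTY = [3, 4]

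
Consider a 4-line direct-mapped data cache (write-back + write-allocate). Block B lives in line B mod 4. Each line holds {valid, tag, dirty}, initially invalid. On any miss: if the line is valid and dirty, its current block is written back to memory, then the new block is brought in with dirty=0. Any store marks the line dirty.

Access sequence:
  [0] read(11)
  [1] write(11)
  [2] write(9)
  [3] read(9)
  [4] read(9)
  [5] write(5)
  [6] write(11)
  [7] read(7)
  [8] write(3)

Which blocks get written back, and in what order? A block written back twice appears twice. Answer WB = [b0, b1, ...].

WB = [9, 11]

0: R B11 -> L3 miss  d=-]
1: W B11 -> L3 hit  d=D]
2: W B9 -> L1 miss  d=D]
3: R B9 -> L1 hit  d=D]
4: R B9 -> L1 hit  d=D]
5: W B5 -> L1 miss wb->B9  d=D]
6: W B11 -> L3 hit  d=D]
7: R B7 -> L3 miss wb->B11  d=-]
8: W B3 -> L3 miss  d=D]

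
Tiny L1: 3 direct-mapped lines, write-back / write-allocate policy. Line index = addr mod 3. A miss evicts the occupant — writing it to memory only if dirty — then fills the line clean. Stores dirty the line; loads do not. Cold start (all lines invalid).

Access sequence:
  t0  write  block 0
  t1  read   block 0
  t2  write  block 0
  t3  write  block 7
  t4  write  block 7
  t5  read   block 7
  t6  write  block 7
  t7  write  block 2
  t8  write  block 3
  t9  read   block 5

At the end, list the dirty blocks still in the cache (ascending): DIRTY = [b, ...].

0: W B0 → L0 miss [D]
1: R B0 → L0 hit [D]
2: W B0 → L0 hit [D]
3: W B7 → L1 miss [D]
4: W B7 → L1 hit [D]
5: R B7 → L1 hit [D]
6: W B7 → L1 hit [D]
7: W B2 → L2 miss [D]
8: W B3 → L0 miss wb→B0 [D]
9: R B5 → L2 miss wb→B2 [-]

DIRTY = [3, 7]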